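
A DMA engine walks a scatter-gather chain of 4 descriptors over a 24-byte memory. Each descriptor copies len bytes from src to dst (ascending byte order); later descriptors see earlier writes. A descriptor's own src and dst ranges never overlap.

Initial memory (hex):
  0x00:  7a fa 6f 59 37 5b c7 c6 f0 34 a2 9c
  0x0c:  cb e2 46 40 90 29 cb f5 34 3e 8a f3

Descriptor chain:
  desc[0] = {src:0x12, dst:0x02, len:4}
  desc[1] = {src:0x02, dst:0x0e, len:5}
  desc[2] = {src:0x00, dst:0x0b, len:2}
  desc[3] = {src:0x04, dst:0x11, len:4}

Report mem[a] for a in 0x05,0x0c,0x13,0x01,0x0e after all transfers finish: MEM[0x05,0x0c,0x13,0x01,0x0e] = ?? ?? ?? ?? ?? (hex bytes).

D0: mem[0x02..0x05] <- [cb f5 34 3e]
D1: mem[0x0e..0x12] <- [cb f5 34 3e c7]
D2: mem[0x0b..0x0c] <- [7a fa]
D3: mem[0x11..0x14] <- [34 3e c7 c6]
query mem[0x05]=0x3e, mem[0x0c]=0xfa, mem[0x13]=0xc7, mem[0x01]=0xfa, mem[0x0e]=0xcb

MEM[0x05,0x0c,0x13,0x01,0x0e] = 3e fa c7 fa cb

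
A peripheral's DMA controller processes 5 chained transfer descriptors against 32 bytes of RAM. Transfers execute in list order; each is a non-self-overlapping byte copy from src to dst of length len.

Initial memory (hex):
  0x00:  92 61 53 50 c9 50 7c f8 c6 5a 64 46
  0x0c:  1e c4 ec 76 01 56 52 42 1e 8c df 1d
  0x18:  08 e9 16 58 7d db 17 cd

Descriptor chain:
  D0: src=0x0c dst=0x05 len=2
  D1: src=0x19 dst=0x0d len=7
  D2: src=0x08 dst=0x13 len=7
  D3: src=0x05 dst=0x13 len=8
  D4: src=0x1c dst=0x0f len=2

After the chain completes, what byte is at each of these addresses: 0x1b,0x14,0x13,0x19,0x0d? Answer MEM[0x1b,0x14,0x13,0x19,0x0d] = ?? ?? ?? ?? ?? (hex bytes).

D0: mem[0x05..0x06] <- [1e c4]
D1: mem[0x0d..0x13] <- [e9 16 58 7d db 17 cd]
D2: mem[0x13..0x19] <- [c6 5a 64 46 1e e9 16]
D3: mem[0x13..0x1a] <- [1e c4 f8 c6 5a 64 46 1e]
D4: mem[0x0f..0x10] <- [7d db]
query mem[0x1b]=0x58, mem[0x14]=0xc4, mem[0x13]=0x1e, mem[0x19]=0x46, mem[0x0d]=0xe9

MEM[0x1b,0x14,0x13,0x19,0x0d] = 58 c4 1e 46 e9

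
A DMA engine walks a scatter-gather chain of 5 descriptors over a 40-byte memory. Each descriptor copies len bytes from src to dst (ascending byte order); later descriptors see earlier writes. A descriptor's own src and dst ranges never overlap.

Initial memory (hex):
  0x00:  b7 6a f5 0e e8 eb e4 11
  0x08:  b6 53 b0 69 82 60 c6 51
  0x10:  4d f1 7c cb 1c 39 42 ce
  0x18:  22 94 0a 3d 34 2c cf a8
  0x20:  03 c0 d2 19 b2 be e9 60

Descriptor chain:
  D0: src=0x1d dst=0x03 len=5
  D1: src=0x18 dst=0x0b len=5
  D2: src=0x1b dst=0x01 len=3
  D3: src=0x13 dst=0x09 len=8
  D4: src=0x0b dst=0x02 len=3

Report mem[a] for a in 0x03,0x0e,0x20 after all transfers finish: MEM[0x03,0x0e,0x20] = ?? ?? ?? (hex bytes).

MEM[0x03,0x0e,0x20] = 42 22 03

  after D0: wrote 5B at 0x03 = 2ccfa803c0
  after D1: wrote 5B at 0x0b = 22940a3d34
  after D2: wrote 3B at 0x01 = 3d342c
  after D3: wrote 8B at 0x09 = cb1c3942ce22940a
  after D4: wrote 3B at 0x02 = 3942ce
query mem[0x03]=0x42, mem[0x0e]=0x22, mem[0x20]=0x03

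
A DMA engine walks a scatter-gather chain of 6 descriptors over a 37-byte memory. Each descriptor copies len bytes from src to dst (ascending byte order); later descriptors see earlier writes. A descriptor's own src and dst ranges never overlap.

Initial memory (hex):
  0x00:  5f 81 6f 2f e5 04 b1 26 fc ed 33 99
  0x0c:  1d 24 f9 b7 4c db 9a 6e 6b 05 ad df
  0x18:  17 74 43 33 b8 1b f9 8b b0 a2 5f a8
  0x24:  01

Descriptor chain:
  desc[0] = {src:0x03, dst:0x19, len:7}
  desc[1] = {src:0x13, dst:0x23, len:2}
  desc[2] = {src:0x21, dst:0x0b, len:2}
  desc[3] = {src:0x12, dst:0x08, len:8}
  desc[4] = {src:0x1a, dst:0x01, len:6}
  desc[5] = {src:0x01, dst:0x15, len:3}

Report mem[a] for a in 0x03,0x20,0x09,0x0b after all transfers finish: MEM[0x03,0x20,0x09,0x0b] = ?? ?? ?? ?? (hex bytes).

MEM[0x03,0x20,0x09,0x0b] = b1 b0 6e 05

[0] 0x03->0x19 len=7 : 2f e5 04 b1 26 fc ed
[1] 0x13->0x23 len=2 : 6e 6b
[2] 0x21->0x0b len=2 : a2 5f
[3] 0x12->0x08 len=8 : 9a 6e 6b 05 ad df 17 2f
[4] 0x1a->0x01 len=6 : e5 04 b1 26 fc ed
[5] 0x01->0x15 len=3 : e5 04 b1
query mem[0x03]=0xb1, mem[0x20]=0xb0, mem[0x09]=0x6e, mem[0x0b]=0x05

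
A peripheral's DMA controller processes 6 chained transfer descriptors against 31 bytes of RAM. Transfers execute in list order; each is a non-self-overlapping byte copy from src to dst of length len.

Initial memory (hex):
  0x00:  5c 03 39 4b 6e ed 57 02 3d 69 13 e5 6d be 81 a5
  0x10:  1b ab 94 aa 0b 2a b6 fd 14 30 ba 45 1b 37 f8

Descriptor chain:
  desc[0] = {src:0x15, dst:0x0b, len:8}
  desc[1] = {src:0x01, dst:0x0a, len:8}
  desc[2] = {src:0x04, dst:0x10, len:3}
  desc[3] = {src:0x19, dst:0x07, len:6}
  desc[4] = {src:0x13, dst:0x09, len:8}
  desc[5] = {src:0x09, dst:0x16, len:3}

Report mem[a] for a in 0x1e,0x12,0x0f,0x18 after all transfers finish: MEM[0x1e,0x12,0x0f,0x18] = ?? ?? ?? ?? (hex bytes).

D0: mem[0x0b..0x12] <- [2a b6 fd 14 30 ba 45 1b]
D1: mem[0x0a..0x11] <- [03 39 4b 6e ed 57 02 3d]
D2: mem[0x10..0x12] <- [6e ed 57]
D3: mem[0x07..0x0c] <- [30 ba 45 1b 37 f8]
D4: mem[0x09..0x10] <- [aa 0b 2a b6 fd 14 30 ba]
D5: mem[0x16..0x18] <- [aa 0b 2a]
query mem[0x1e]=0xf8, mem[0x12]=0x57, mem[0x0f]=0x30, mem[0x18]=0x2a

MEM[0x1e,0x12,0x0f,0x18] = f8 57 30 2a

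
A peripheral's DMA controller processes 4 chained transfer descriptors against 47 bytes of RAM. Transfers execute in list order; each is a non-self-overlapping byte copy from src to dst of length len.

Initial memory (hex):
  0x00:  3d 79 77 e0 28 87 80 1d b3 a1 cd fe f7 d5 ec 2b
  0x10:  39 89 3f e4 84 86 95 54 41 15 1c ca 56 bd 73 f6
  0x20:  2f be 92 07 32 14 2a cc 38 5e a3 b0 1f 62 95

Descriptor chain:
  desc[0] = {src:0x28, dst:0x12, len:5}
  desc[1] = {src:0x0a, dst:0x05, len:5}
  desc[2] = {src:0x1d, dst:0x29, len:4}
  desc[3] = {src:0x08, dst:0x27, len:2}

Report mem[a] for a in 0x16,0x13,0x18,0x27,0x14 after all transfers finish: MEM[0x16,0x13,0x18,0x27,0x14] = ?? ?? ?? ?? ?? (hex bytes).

[0] 0x28->0x12 len=5 : 38 5e a3 b0 1f
[1] 0x0a->0x05 len=5 : cd fe f7 d5 ec
[2] 0x1d->0x29 len=4 : bd 73 f6 2f
[3] 0x08->0x27 len=2 : d5 ec
query mem[0x16]=0x1f, mem[0x13]=0x5e, mem[0x18]=0x41, mem[0x27]=0xd5, mem[0x14]=0xa3

MEM[0x16,0x13,0x18,0x27,0x14] = 1f 5e 41 d5 a3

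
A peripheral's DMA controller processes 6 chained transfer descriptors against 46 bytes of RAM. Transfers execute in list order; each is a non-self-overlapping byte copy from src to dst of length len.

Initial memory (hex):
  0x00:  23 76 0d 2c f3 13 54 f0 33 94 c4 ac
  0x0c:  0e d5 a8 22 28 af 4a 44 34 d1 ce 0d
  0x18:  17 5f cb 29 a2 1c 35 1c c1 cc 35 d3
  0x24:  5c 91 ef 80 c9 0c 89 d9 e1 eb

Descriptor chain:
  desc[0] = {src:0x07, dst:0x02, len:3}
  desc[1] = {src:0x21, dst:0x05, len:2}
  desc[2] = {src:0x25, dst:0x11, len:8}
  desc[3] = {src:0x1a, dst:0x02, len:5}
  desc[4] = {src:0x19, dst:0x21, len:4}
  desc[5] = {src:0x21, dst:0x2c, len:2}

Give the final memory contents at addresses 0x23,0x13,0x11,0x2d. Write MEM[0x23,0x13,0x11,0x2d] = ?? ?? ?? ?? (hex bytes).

[0] 0x07->0x02 len=3 : f0 33 94
[1] 0x21->0x05 len=2 : cc 35
[2] 0x25->0x11 len=8 : 91 ef 80 c9 0c 89 d9 e1
[3] 0x1a->0x02 len=5 : cb 29 a2 1c 35
[4] 0x19->0x21 len=4 : 5f cb 29 a2
[5] 0x21->0x2c len=2 : 5f cb
query mem[0x23]=0x29, mem[0x13]=0x80, mem[0x11]=0x91, mem[0x2d]=0xcb

MEM[0x23,0x13,0x11,0x2d] = 29 80 91 cb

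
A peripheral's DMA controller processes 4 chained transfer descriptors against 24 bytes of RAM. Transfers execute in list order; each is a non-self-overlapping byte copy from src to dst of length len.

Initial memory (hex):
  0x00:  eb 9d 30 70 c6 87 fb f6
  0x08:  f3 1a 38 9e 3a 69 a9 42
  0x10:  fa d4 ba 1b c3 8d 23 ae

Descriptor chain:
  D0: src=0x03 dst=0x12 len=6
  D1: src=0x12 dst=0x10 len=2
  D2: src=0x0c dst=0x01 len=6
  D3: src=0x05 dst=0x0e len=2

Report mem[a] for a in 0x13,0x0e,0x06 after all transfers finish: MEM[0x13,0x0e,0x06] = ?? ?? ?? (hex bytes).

MEM[0x13,0x0e,0x06] = c6 70 c6

  after D0: wrote 6B at 0x12 = 70c687fbf6f3
  after D1: wrote 2B at 0x10 = 70c6
  after D2: wrote 6B at 0x01 = 3a69a94270c6
  after D3: wrote 2B at 0x0e = 70c6
query mem[0x13]=0xc6, mem[0x0e]=0x70, mem[0x06]=0xc6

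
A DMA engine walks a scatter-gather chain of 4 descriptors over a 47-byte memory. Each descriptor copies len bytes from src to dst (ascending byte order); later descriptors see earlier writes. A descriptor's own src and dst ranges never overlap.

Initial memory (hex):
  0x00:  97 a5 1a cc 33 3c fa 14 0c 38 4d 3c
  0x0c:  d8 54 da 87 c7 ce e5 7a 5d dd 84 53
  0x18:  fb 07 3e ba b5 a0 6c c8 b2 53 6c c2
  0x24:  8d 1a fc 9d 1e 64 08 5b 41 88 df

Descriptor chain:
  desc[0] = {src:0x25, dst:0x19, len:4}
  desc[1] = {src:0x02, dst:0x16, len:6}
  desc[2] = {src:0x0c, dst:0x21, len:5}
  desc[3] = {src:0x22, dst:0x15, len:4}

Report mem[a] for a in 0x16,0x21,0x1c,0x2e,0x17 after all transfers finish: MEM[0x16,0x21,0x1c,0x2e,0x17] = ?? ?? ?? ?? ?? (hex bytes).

[0] 0x25->0x19 len=4 : 1a fc 9d 1e
[1] 0x02->0x16 len=6 : 1a cc 33 3c fa 14
[2] 0x0c->0x21 len=5 : d8 54 da 87 c7
[3] 0x22->0x15 len=4 : 54 da 87 c7
query mem[0x16]=0xda, mem[0x21]=0xd8, mem[0x1c]=0x1e, mem[0x2e]=0xdf, mem[0x17]=0x87

MEM[0x16,0x21,0x1c,0x2e,0x17] = da d8 1e df 87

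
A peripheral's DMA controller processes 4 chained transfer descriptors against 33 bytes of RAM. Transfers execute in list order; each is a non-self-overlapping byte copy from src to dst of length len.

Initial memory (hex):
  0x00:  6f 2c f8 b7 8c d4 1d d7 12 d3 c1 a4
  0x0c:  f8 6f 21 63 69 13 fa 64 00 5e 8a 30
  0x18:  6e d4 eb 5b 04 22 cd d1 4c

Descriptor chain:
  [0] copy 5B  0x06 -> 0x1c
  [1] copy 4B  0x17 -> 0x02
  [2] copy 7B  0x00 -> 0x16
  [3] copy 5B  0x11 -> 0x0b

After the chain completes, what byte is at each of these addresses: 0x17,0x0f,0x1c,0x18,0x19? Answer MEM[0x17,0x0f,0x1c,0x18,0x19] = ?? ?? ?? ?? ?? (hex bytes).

MEM[0x17,0x0f,0x1c,0x18,0x19] = 2c 5e 1d 30 6e

  after D0: wrote 5B at 0x1c = 1dd712d3c1
  after D1: wrote 4B at 0x02 = 306ed4eb
  after D2: wrote 7B at 0x16 = 6f2c306ed4eb1d
  after D3: wrote 5B at 0x0b = 13fa64005e
query mem[0x17]=0x2c, mem[0x0f]=0x5e, mem[0x1c]=0x1d, mem[0x18]=0x30, mem[0x19]=0x6e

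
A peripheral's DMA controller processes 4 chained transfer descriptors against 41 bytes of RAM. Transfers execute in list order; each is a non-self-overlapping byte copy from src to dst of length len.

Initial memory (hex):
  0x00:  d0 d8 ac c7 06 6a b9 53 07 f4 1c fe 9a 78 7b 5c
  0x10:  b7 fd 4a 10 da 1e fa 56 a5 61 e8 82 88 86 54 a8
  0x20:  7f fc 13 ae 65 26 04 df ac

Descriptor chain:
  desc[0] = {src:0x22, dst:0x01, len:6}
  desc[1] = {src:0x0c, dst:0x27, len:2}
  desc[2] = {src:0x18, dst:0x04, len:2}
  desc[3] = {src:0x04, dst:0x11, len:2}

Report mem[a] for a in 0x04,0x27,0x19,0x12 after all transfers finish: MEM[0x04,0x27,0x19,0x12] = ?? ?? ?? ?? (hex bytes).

[0] 0x22->0x01 len=6 : 13 ae 65 26 04 df
[1] 0x0c->0x27 len=2 : 9a 78
[2] 0x18->0x04 len=2 : a5 61
[3] 0x04->0x11 len=2 : a5 61
query mem[0x04]=0xa5, mem[0x27]=0x9a, mem[0x19]=0x61, mem[0x12]=0x61

MEM[0x04,0x27,0x19,0x12] = a5 9a 61 61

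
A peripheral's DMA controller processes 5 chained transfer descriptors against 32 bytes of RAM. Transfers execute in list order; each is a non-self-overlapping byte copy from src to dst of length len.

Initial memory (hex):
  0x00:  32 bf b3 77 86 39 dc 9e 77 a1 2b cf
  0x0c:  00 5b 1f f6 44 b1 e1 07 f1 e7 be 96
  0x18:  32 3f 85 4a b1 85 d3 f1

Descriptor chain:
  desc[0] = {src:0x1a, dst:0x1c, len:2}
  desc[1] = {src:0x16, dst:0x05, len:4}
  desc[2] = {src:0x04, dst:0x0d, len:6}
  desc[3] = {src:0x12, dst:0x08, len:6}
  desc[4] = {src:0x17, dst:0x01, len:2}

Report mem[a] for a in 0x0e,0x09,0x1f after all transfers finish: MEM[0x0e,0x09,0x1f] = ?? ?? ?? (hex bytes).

#0 dst[0x1c+2] := {0x85,0x4a}
#1 dst[0x05+4] := {0xbe,0x96,0x32,0x3f}
#2 dst[0x0d+6] := {0x86,0xbe,0x96,0x32,0x3f,0xa1}
#3 dst[0x08+6] := {0xa1,0x07,0xf1,0xe7,0xbe,0x96}
#4 dst[0x01+2] := {0x96,0x32}
query mem[0x0e]=0xbe, mem[0x09]=0x07, mem[0x1f]=0xf1

MEM[0x0e,0x09,0x1f] = be 07 f1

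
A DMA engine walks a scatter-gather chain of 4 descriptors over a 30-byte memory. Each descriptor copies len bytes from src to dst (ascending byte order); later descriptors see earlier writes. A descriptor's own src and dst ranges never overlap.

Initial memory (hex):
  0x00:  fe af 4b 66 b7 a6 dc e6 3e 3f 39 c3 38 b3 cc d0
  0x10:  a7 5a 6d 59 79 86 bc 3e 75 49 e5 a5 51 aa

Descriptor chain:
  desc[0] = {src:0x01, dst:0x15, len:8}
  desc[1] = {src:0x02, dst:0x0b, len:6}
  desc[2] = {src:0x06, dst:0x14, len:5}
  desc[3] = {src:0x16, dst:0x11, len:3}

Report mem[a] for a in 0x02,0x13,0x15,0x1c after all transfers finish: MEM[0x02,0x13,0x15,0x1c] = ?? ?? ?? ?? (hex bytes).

MEM[0x02,0x13,0x15,0x1c] = 4b 39 e6 3e

  after D0: wrote 8B at 0x15 = af4b66b7a6dce63e
  after D1: wrote 6B at 0x0b = 4b66b7a6dce6
  after D2: wrote 5B at 0x14 = dce63e3f39
  after D3: wrote 3B at 0x11 = 3e3f39
query mem[0x02]=0x4b, mem[0x13]=0x39, mem[0x15]=0xe6, mem[0x1c]=0x3e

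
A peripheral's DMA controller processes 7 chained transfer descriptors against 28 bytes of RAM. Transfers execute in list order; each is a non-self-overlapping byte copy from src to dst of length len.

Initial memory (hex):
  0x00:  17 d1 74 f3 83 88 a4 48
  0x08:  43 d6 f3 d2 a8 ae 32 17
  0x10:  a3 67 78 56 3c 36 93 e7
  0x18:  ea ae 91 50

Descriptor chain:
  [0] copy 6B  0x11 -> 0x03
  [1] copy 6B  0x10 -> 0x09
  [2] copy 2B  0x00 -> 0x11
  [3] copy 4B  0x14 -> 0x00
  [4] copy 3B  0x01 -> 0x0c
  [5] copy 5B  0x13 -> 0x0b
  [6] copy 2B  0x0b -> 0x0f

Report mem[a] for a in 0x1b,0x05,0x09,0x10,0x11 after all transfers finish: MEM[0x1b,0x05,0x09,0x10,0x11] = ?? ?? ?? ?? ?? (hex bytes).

MEM[0x1b,0x05,0x09,0x10,0x11] = 50 56 a3 3c 17

  after D0: wrote 6B at 0x03 = 6778563c3693
  after D1: wrote 6B at 0x09 = a36778563c36
  after D2: wrote 2B at 0x11 = 17d1
  after D3: wrote 4B at 0x00 = 3c3693e7
  after D4: wrote 3B at 0x0c = 3693e7
  after D5: wrote 5B at 0x0b = 563c3693e7
  after D6: wrote 2B at 0x0f = 563c
query mem[0x1b]=0x50, mem[0x05]=0x56, mem[0x09]=0xa3, mem[0x10]=0x3c, mem[0x11]=0x17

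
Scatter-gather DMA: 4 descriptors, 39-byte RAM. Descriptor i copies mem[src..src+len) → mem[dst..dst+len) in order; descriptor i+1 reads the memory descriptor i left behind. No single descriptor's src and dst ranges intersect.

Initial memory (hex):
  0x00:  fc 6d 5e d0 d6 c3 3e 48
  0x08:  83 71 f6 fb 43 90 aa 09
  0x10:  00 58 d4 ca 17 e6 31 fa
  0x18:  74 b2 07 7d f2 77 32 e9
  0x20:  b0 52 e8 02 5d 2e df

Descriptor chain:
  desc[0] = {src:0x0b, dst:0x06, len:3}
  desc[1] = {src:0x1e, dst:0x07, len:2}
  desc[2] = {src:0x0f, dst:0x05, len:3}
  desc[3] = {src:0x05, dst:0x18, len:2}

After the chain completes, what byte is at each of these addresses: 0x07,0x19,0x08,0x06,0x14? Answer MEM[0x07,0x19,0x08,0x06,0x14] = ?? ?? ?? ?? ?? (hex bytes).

MEM[0x07,0x19,0x08,0x06,0x14] = 58 00 e9 00 17

D0: mem[0x06..0x08] <- [fb 43 90]
D1: mem[0x07..0x08] <- [32 e9]
D2: mem[0x05..0x07] <- [09 00 58]
D3: mem[0x18..0x19] <- [09 00]
query mem[0x07]=0x58, mem[0x19]=0x00, mem[0x08]=0xe9, mem[0x06]=0x00, mem[0x14]=0x17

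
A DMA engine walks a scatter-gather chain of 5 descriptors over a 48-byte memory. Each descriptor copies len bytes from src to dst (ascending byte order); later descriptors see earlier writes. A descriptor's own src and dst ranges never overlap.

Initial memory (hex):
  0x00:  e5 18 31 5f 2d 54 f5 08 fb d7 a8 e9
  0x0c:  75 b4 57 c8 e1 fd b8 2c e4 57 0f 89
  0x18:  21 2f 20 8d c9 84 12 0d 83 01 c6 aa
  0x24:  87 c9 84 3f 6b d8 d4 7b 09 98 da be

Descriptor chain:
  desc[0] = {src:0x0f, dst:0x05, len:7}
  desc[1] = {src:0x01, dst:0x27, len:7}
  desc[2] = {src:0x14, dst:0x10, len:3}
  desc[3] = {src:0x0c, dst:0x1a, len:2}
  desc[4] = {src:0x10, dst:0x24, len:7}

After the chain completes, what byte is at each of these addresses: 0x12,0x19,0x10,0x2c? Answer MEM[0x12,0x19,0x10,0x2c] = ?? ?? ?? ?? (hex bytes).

#0 dst[0x05+7] := {0xc8,0xe1,0xfd,0xb8,0x2c,0xe4,0x57}
#1 dst[0x27+7] := {0x18,0x31,0x5f,0x2d,0xc8,0xe1,0xfd}
#2 dst[0x10+3] := {0xe4,0x57,0x0f}
#3 dst[0x1a+2] := {0x75,0xb4}
#4 dst[0x24+7] := {0xe4,0x57,0x0f,0x2c,0xe4,0x57,0x0f}
query mem[0x12]=0x0f, mem[0x19]=0x2f, mem[0x10]=0xe4, mem[0x2c]=0xe1

MEM[0x12,0x19,0x10,0x2c] = 0f 2f e4 e1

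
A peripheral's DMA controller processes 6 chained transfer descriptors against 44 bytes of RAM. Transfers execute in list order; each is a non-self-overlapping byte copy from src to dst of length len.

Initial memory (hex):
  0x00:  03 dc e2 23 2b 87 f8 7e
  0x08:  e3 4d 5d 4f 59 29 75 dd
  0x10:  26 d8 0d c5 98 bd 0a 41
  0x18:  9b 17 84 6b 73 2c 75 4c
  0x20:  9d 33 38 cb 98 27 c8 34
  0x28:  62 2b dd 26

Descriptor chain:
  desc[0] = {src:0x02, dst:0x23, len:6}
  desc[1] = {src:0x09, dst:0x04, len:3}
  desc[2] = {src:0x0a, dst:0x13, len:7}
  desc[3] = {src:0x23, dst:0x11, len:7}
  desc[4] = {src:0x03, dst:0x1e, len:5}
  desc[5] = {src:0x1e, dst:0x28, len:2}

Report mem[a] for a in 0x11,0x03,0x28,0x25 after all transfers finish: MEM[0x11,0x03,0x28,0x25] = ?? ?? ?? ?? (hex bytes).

MEM[0x11,0x03,0x28,0x25] = e2 23 23 2b

D0: mem[0x23..0x28] <- [e2 23 2b 87 f8 7e]
D1: mem[0x04..0x06] <- [4d 5d 4f]
D2: mem[0x13..0x19] <- [5d 4f 59 29 75 dd 26]
D3: mem[0x11..0x17] <- [e2 23 2b 87 f8 7e 2b]
D4: mem[0x1e..0x22] <- [23 4d 5d 4f 7e]
D5: mem[0x28..0x29] <- [23 4d]
query mem[0x11]=0xe2, mem[0x03]=0x23, mem[0x28]=0x23, mem[0x25]=0x2b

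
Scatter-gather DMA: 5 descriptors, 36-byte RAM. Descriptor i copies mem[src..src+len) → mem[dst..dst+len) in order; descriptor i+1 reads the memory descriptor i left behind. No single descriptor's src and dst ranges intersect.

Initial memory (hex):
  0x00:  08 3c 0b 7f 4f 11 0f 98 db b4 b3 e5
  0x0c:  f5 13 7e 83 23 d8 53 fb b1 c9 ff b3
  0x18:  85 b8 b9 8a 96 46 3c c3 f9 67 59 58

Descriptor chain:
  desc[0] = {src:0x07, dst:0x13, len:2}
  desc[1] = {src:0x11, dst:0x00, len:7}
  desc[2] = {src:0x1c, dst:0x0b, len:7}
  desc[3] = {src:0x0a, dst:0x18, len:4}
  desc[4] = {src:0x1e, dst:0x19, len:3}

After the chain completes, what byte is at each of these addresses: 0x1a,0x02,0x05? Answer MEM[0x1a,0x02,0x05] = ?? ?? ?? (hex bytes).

MEM[0x1a,0x02,0x05] = c3 98 ff

D0: mem[0x13..0x14] <- [98 db]
D1: mem[0x00..0x06] <- [d8 53 98 db c9 ff b3]
D2: mem[0x0b..0x11] <- [96 46 3c c3 f9 67 59]
D3: mem[0x18..0x1b] <- [b3 96 46 3c]
D4: mem[0x19..0x1b] <- [3c c3 f9]
query mem[0x1a]=0xc3, mem[0x02]=0x98, mem[0x05]=0xff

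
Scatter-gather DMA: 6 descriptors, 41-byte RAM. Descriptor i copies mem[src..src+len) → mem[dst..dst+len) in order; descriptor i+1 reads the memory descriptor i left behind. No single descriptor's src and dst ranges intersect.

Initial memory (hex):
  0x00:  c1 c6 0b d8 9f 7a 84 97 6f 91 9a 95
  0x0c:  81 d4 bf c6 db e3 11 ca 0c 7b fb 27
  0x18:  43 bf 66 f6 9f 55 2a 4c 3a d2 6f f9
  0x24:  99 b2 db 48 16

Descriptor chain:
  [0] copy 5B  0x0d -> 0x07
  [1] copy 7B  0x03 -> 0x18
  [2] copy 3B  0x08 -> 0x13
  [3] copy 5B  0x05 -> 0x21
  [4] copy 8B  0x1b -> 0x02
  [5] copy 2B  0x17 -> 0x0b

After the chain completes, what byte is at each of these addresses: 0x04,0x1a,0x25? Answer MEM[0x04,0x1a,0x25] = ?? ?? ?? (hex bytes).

MEM[0x04,0x1a,0x25] = bf 7a c6

D0: mem[0x07..0x0b] <- [d4 bf c6 db e3]
D1: mem[0x18..0x1e] <- [d8 9f 7a 84 d4 bf c6]
D2: mem[0x13..0x15] <- [bf c6 db]
D3: mem[0x21..0x25] <- [7a 84 d4 bf c6]
D4: mem[0x02..0x09] <- [84 d4 bf c6 4c 3a 7a 84]
D5: mem[0x0b..0x0c] <- [27 d8]
query mem[0x04]=0xbf, mem[0x1a]=0x7a, mem[0x25]=0xc6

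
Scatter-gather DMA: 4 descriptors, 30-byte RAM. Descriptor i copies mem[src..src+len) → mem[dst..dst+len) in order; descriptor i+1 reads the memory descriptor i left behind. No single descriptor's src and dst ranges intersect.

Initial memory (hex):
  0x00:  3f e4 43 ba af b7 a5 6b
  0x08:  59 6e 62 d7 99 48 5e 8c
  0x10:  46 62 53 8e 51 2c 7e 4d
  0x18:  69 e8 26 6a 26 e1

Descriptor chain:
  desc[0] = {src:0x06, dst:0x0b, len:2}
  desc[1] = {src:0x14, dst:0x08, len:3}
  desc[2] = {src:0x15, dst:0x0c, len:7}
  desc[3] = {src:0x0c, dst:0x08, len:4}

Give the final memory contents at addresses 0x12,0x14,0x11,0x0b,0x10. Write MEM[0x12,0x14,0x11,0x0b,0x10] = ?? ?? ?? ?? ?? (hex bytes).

MEM[0x12,0x14,0x11,0x0b,0x10] = 6a 51 26 69 e8

#0 dst[0x0b+2] := {0xa5,0x6b}
#1 dst[0x08+3] := {0x51,0x2c,0x7e}
#2 dst[0x0c+7] := {0x2c,0x7e,0x4d,0x69,0xe8,0x26,0x6a}
#3 dst[0x08+4] := {0x2c,0x7e,0x4d,0x69}
query mem[0x12]=0x6a, mem[0x14]=0x51, mem[0x11]=0x26, mem[0x0b]=0x69, mem[0x10]=0xe8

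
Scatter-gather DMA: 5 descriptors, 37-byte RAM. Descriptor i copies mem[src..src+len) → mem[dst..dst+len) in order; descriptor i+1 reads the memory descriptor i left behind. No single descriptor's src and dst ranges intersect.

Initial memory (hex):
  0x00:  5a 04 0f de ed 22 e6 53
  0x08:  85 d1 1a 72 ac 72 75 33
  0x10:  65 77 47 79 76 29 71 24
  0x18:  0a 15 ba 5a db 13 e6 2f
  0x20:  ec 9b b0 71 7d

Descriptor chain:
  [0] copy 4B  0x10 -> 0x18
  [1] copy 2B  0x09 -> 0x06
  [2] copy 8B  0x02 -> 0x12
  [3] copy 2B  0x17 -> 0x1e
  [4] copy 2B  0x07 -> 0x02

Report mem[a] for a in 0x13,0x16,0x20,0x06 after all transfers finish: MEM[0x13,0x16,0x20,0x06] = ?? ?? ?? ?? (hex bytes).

  after D0: wrote 4B at 0x18 = 65774779
  after D1: wrote 2B at 0x06 = d11a
  after D2: wrote 8B at 0x12 = 0fdeed22d11a85d1
  after D3: wrote 2B at 0x1e = 1a85
  after D4: wrote 2B at 0x02 = 1a85
query mem[0x13]=0xde, mem[0x16]=0xd1, mem[0x20]=0xec, mem[0x06]=0xd1

MEM[0x13,0x16,0x20,0x06] = de d1 ec d1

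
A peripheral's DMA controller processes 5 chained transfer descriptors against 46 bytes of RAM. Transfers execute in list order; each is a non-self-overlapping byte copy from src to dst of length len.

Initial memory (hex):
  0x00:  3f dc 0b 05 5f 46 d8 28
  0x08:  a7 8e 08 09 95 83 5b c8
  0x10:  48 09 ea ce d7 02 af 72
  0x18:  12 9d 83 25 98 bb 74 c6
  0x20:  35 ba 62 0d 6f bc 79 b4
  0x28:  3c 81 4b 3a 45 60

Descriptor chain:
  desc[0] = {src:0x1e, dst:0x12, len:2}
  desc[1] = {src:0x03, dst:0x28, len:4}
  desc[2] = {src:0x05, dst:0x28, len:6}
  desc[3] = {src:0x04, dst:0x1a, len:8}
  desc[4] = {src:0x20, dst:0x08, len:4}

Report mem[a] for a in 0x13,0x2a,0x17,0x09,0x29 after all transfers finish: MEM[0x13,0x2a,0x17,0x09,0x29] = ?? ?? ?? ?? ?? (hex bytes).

[0] 0x1e->0x12 len=2 : 74 c6
[1] 0x03->0x28 len=4 : 05 5f 46 d8
[2] 0x05->0x28 len=6 : 46 d8 28 a7 8e 08
[3] 0x04->0x1a len=8 : 5f 46 d8 28 a7 8e 08 09
[4] 0x20->0x08 len=4 : 08 09 62 0d
query mem[0x13]=0xc6, mem[0x2a]=0x28, mem[0x17]=0x72, mem[0x09]=0x09, mem[0x29]=0xd8

MEM[0x13,0x2a,0x17,0x09,0x29] = c6 28 72 09 d8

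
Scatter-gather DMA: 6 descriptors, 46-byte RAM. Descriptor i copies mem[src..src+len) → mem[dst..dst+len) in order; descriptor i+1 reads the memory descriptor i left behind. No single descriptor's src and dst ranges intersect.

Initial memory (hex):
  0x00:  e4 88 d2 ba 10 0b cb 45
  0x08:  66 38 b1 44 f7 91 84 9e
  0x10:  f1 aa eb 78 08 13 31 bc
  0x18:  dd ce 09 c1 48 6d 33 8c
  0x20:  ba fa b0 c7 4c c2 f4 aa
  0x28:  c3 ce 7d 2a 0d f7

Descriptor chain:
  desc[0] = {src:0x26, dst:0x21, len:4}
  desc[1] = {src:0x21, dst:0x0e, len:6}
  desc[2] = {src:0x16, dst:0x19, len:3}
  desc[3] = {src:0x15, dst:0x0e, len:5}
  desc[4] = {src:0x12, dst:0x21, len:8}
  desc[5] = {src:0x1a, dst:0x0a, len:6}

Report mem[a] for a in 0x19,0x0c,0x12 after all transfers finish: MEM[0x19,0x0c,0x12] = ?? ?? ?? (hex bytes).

MEM[0x19,0x0c,0x12] = 31 48 31

D0: mem[0x21..0x24] <- [f4 aa c3 ce]
D1: mem[0x0e..0x13] <- [f4 aa c3 ce c2 f4]
D2: mem[0x19..0x1b] <- [31 bc dd]
D3: mem[0x0e..0x12] <- [13 31 bc dd 31]
D4: mem[0x21..0x28] <- [31 f4 08 13 31 bc dd 31]
D5: mem[0x0a..0x0f] <- [bc dd 48 6d 33 8c]
query mem[0x19]=0x31, mem[0x0c]=0x48, mem[0x12]=0x31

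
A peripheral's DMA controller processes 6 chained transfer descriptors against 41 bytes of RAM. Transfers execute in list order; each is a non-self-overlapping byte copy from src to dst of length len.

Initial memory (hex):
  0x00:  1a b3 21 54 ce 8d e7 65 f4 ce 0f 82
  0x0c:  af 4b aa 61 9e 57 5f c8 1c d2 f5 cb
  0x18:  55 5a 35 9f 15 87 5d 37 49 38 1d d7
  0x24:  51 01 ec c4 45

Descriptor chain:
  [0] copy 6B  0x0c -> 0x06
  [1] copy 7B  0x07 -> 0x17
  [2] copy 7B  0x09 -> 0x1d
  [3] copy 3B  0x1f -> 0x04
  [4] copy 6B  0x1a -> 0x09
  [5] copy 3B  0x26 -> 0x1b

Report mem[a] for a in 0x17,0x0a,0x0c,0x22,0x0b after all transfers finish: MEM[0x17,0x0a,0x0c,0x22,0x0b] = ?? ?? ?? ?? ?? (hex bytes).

MEM[0x17,0x0a,0x0c,0x22,0x0b] = 4b 57 61 aa af

[0] 0x0c->0x06 len=6 : af 4b aa 61 9e 57
[1] 0x07->0x17 len=7 : 4b aa 61 9e 57 af 4b
[2] 0x09->0x1d len=7 : 61 9e 57 af 4b aa 61
[3] 0x1f->0x04 len=3 : 57 af 4b
[4] 0x1a->0x09 len=6 : 9e 57 af 61 9e 57
[5] 0x26->0x1b len=3 : ec c4 45
query mem[0x17]=0x4b, mem[0x0a]=0x57, mem[0x0c]=0x61, mem[0x22]=0xaa, mem[0x0b]=0xaf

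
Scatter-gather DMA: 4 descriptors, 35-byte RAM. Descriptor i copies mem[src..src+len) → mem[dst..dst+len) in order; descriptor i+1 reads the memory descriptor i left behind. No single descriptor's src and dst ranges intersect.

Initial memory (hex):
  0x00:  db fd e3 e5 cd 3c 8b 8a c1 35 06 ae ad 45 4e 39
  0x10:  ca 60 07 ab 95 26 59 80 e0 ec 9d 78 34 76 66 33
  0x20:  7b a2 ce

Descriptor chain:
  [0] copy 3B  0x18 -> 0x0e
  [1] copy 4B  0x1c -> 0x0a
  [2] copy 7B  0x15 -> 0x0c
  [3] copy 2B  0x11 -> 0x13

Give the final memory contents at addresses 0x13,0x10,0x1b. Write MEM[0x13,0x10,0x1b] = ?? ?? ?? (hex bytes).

#0 dst[0x0e+3] := {0xe0,0xec,0x9d}
#1 dst[0x0a+4] := {0x34,0x76,0x66,0x33}
#2 dst[0x0c+7] := {0x26,0x59,0x80,0xe0,0xec,0x9d,0x78}
#3 dst[0x13+2] := {0x9d,0x78}
query mem[0x13]=0x9d, mem[0x10]=0xec, mem[0x1b]=0x78

MEM[0x13,0x10,0x1b] = 9d ec 78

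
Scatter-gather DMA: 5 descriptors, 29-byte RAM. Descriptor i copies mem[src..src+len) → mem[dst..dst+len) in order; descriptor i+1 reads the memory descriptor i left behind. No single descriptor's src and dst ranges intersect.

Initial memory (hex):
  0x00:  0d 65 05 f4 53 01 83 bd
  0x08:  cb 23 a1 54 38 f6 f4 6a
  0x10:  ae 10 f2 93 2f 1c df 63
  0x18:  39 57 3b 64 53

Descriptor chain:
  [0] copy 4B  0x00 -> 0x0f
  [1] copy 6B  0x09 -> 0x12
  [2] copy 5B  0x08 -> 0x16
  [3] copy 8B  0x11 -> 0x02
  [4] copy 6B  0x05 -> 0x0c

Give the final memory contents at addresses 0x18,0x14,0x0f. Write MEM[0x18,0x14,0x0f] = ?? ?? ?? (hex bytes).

MEM[0x18,0x14,0x0f] = a1 54 23

#0 dst[0x0f+4] := {0x0d,0x65,0x05,0xf4}
#1 dst[0x12+6] := {0x23,0xa1,0x54,0x38,0xf6,0xf4}
#2 dst[0x16+5] := {0xcb,0x23,0xa1,0x54,0x38}
#3 dst[0x02+8] := {0x05,0x23,0xa1,0x54,0x38,0xcb,0x23,0xa1}
#4 dst[0x0c+6] := {0x54,0x38,0xcb,0x23,0xa1,0xa1}
query mem[0x18]=0xa1, mem[0x14]=0x54, mem[0x0f]=0x23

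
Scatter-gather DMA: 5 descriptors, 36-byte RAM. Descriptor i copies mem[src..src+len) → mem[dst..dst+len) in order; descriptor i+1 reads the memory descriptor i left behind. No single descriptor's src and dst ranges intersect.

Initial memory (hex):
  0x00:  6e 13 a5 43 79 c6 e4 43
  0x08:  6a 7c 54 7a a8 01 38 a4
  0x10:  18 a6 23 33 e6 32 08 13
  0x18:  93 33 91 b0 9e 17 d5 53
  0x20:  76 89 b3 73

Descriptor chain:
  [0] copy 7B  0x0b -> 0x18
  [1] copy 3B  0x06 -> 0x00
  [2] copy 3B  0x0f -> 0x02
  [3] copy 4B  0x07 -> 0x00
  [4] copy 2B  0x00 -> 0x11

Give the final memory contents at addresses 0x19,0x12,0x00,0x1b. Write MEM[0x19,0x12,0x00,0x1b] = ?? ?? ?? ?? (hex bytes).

D0: mem[0x18..0x1e] <- [7a a8 01 38 a4 18 a6]
D1: mem[0x00..0x02] <- [e4 43 6a]
D2: mem[0x02..0x04] <- [a4 18 a6]
D3: mem[0x00..0x03] <- [43 6a 7c 54]
D4: mem[0x11..0x12] <- [43 6a]
query mem[0x19]=0xa8, mem[0x12]=0x6a, mem[0x00]=0x43, mem[0x1b]=0x38

MEM[0x19,0x12,0x00,0x1b] = a8 6a 43 38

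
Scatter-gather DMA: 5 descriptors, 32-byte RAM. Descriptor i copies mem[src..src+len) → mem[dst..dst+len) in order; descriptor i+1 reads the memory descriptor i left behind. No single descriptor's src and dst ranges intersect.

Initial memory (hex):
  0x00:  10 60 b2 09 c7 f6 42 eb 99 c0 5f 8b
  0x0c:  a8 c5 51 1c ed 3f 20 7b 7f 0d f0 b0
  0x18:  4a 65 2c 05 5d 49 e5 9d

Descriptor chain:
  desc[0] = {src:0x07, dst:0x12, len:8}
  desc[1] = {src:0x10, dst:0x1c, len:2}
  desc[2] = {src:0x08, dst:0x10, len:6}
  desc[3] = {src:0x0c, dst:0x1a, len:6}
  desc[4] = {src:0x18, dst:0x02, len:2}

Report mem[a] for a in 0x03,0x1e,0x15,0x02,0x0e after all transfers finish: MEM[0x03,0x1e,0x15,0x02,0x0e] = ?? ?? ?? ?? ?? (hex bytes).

D0: mem[0x12..0x19] <- [eb 99 c0 5f 8b a8 c5 51]
D1: mem[0x1c..0x1d] <- [ed 3f]
D2: mem[0x10..0x15] <- [99 c0 5f 8b a8 c5]
D3: mem[0x1a..0x1f] <- [a8 c5 51 1c 99 c0]
D4: mem[0x02..0x03] <- [c5 51]
query mem[0x03]=0x51, mem[0x1e]=0x99, mem[0x15]=0xc5, mem[0x02]=0xc5, mem[0x0e]=0x51

MEM[0x03,0x1e,0x15,0x02,0x0e] = 51 99 c5 c5 51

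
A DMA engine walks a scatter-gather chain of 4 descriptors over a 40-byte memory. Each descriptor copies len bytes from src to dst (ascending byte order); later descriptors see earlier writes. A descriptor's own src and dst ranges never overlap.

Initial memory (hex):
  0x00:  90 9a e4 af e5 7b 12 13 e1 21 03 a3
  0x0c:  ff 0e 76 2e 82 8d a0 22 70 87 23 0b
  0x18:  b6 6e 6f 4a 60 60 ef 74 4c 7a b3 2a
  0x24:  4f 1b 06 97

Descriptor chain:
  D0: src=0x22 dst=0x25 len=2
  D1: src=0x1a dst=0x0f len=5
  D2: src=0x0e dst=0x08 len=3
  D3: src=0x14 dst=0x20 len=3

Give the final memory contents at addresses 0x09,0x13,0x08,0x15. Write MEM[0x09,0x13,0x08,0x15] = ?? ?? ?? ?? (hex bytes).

  after D0: wrote 2B at 0x25 = b32a
  after D1: wrote 5B at 0x0f = 6f4a6060ef
  after D2: wrote 3B at 0x08 = 766f4a
  after D3: wrote 3B at 0x20 = 708723
query mem[0x09]=0x6f, mem[0x13]=0xef, mem[0x08]=0x76, mem[0x15]=0x87

MEM[0x09,0x13,0x08,0x15] = 6f ef 76 87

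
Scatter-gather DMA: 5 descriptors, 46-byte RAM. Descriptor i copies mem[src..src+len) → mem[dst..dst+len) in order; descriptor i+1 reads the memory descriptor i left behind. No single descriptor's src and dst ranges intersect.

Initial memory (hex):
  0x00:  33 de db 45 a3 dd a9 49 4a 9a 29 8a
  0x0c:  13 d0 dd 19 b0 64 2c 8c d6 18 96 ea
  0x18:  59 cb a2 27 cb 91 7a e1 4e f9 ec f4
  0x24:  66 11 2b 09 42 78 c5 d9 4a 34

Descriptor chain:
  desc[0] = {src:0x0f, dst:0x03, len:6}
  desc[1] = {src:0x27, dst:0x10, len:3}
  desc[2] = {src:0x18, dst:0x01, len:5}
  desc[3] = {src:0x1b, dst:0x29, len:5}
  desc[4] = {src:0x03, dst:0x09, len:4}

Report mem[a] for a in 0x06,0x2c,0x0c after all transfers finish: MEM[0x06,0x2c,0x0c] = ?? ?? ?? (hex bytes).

MEM[0x06,0x2c,0x0c] = 2c 7a 2c

D0: mem[0x03..0x08] <- [19 b0 64 2c 8c d6]
D1: mem[0x10..0x12] <- [09 42 78]
D2: mem[0x01..0x05] <- [59 cb a2 27 cb]
D3: mem[0x29..0x2d] <- [27 cb 91 7a e1]
D4: mem[0x09..0x0c] <- [a2 27 cb 2c]
query mem[0x06]=0x2c, mem[0x2c]=0x7a, mem[0x0c]=0x2c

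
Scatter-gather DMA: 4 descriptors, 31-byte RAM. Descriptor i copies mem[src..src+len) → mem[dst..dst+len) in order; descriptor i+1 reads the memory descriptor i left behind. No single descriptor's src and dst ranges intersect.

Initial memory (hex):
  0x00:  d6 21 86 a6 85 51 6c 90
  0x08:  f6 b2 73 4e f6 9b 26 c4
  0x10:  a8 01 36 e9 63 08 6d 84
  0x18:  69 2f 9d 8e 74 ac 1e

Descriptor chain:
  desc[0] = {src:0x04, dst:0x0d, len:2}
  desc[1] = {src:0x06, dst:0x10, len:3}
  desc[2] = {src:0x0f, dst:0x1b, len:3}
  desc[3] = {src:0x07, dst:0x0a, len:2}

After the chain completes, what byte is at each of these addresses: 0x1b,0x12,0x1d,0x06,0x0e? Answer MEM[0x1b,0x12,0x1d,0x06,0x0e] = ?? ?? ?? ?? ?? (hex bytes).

  after D0: wrote 2B at 0x0d = 8551
  after D1: wrote 3B at 0x10 = 6c90f6
  after D2: wrote 3B at 0x1b = c46c90
  after D3: wrote 2B at 0x0a = 90f6
query mem[0x1b]=0xc4, mem[0x12]=0xf6, mem[0x1d]=0x90, mem[0x06]=0x6c, mem[0x0e]=0x51

MEM[0x1b,0x12,0x1d,0x06,0x0e] = c4 f6 90 6c 51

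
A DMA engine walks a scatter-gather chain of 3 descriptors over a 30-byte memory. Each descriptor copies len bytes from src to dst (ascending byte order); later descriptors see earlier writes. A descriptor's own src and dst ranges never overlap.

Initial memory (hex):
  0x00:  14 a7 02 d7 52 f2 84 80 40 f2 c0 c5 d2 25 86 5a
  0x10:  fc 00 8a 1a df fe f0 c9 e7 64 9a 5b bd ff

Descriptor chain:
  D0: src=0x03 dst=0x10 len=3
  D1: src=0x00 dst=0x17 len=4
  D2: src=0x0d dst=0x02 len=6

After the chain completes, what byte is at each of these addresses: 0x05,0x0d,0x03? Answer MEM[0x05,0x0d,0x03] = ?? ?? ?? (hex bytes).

  after D0: wrote 3B at 0x10 = d752f2
  after D1: wrote 4B at 0x17 = 14a702d7
  after D2: wrote 6B at 0x02 = 25865ad752f2
query mem[0x05]=0xd7, mem[0x0d]=0x25, mem[0x03]=0x86

MEM[0x05,0x0d,0x03] = d7 25 86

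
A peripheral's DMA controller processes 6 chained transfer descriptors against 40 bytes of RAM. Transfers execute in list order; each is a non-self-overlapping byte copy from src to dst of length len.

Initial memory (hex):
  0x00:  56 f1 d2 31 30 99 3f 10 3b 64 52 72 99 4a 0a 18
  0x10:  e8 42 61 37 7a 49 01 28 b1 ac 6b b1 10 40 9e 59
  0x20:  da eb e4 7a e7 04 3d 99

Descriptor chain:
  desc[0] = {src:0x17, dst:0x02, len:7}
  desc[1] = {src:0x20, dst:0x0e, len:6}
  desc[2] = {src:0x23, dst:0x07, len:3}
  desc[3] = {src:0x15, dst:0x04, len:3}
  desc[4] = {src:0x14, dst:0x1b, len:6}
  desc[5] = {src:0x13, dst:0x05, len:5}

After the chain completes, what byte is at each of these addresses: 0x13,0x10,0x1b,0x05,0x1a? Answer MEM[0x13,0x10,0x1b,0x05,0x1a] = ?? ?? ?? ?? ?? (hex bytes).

#0 dst[0x02+7] := {0x28,0xb1,0xac,0x6b,0xb1,0x10,0x40}
#1 dst[0x0e+6] := {0xda,0xeb,0xe4,0x7a,0xe7,0x04}
#2 dst[0x07+3] := {0x7a,0xe7,0x04}
#3 dst[0x04+3] := {0x49,0x01,0x28}
#4 dst[0x1b+6] := {0x7a,0x49,0x01,0x28,0xb1,0xac}
#5 dst[0x05+5] := {0x04,0x7a,0x49,0x01,0x28}
query mem[0x13]=0x04, mem[0x10]=0xe4, mem[0x1b]=0x7a, mem[0x05]=0x04, mem[0x1a]=0x6b

MEM[0x13,0x10,0x1b,0x05,0x1a] = 04 e4 7a 04 6b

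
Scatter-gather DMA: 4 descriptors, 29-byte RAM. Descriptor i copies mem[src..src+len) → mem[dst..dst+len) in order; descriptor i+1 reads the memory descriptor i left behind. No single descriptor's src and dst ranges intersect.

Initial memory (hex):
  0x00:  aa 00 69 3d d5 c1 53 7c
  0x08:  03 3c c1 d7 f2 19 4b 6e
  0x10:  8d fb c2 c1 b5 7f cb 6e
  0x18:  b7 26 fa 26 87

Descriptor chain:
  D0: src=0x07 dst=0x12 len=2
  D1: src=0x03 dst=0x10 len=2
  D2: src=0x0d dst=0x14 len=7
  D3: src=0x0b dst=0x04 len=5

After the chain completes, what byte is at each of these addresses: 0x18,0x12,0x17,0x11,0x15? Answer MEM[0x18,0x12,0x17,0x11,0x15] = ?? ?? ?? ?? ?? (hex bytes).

#0 dst[0x12+2] := {0x7c,0x03}
#1 dst[0x10+2] := {0x3d,0xd5}
#2 dst[0x14+7] := {0x19,0x4b,0x6e,0x3d,0xd5,0x7c,0x03}
#3 dst[0x04+5] := {0xd7,0xf2,0x19,0x4b,0x6e}
query mem[0x18]=0xd5, mem[0x12]=0x7c, mem[0x17]=0x3d, mem[0x11]=0xd5, mem[0x15]=0x4b

MEM[0x18,0x12,0x17,0x11,0x15] = d5 7c 3d d5 4b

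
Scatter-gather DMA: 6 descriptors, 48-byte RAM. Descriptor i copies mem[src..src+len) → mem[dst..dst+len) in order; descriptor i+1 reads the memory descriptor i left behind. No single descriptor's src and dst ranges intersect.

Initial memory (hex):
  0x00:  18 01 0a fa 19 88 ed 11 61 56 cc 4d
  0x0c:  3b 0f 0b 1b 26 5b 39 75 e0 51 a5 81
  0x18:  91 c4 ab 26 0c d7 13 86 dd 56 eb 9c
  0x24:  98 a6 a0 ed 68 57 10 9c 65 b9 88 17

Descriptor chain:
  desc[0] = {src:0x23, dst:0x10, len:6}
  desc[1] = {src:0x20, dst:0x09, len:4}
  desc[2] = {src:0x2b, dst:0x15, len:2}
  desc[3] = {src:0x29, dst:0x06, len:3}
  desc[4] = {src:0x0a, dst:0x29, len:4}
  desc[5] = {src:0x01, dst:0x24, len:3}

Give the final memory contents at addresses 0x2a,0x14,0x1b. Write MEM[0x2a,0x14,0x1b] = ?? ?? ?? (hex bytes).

  after D0: wrote 6B at 0x10 = 9c98a6a0ed68
  after D1: wrote 4B at 0x09 = dd56eb9c
  after D2: wrote 2B at 0x15 = 9c65
  after D3: wrote 3B at 0x06 = 57109c
  after D4: wrote 4B at 0x29 = 56eb9c0f
  after D5: wrote 3B at 0x24 = 010afa
query mem[0x2a]=0xeb, mem[0x14]=0xed, mem[0x1b]=0x26

MEM[0x2a,0x14,0x1b] = eb ed 26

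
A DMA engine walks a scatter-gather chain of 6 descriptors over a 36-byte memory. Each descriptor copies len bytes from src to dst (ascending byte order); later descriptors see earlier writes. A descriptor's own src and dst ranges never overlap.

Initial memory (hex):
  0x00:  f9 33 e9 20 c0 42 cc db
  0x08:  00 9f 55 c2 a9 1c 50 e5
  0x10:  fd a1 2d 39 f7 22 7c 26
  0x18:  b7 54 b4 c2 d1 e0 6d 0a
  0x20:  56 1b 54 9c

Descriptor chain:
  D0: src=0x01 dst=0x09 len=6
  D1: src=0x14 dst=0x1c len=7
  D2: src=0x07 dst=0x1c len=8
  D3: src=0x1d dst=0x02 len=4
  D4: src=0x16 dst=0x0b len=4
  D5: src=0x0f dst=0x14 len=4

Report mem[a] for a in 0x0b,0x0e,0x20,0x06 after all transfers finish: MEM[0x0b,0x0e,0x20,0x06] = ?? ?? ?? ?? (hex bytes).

MEM[0x0b,0x0e,0x20,0x06] = 7c 54 20 cc

D0: mem[0x09..0x0e] <- [33 e9 20 c0 42 cc]
D1: mem[0x1c..0x22] <- [f7 22 7c 26 b7 54 b4]
D2: mem[0x1c..0x23] <- [db 00 33 e9 20 c0 42 cc]
D3: mem[0x02..0x05] <- [00 33 e9 20]
D4: mem[0x0b..0x0e] <- [7c 26 b7 54]
D5: mem[0x14..0x17] <- [e5 fd a1 2d]
query mem[0x0b]=0x7c, mem[0x0e]=0x54, mem[0x20]=0x20, mem[0x06]=0xcc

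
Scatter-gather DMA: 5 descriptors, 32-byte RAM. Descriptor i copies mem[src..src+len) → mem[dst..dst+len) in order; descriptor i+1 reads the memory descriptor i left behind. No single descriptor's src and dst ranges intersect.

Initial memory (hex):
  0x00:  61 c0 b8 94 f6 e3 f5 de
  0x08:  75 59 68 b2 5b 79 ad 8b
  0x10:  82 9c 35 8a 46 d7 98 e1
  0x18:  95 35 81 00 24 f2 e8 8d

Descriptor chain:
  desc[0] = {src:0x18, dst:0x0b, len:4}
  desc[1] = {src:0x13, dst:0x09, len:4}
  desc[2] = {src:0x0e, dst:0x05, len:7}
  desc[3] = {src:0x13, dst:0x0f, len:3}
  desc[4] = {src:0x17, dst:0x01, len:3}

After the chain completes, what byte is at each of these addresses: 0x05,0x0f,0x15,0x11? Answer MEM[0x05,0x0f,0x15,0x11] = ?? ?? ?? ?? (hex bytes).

#0 dst[0x0b+4] := {0x95,0x35,0x81,0x00}
#1 dst[0x09+4] := {0x8a,0x46,0xd7,0x98}
#2 dst[0x05+7] := {0x00,0x8b,0x82,0x9c,0x35,0x8a,0x46}
#3 dst[0x0f+3] := {0x8a,0x46,0xd7}
#4 dst[0x01+3] := {0xe1,0x95,0x35}
query mem[0x05]=0x00, mem[0x0f]=0x8a, mem[0x15]=0xd7, mem[0x11]=0xd7

MEM[0x05,0x0f,0x15,0x11] = 00 8a d7 d7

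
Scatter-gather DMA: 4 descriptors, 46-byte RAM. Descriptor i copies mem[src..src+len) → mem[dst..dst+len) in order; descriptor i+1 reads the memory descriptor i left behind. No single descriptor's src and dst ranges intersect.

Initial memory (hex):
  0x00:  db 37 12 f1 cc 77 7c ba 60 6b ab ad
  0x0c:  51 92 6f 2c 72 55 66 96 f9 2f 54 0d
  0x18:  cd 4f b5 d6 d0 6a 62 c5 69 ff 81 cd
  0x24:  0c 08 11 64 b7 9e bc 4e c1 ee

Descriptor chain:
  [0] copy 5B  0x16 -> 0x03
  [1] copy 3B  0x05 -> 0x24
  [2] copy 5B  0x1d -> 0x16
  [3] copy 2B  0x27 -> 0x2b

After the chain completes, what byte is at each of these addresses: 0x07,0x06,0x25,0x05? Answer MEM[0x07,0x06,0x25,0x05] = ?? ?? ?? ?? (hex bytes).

MEM[0x07,0x06,0x25,0x05] = b5 4f 4f cd

  after D0: wrote 5B at 0x03 = 540dcd4fb5
  after D1: wrote 3B at 0x24 = cd4fb5
  after D2: wrote 5B at 0x16 = 6a62c569ff
  after D3: wrote 2B at 0x2b = 64b7
query mem[0x07]=0xb5, mem[0x06]=0x4f, mem[0x25]=0x4f, mem[0x05]=0xcd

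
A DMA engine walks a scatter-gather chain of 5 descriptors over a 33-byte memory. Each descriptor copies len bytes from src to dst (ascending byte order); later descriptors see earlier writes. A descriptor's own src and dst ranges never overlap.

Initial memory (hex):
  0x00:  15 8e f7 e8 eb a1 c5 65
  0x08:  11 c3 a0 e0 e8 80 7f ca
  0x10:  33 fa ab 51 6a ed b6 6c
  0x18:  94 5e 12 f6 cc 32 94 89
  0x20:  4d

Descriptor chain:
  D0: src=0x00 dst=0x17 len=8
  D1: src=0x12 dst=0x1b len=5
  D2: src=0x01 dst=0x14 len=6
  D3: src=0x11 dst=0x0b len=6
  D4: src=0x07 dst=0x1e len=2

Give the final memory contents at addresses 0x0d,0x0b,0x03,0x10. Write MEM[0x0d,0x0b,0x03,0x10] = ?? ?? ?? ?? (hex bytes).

MEM[0x0d,0x0b,0x03,0x10] = 51 fa e8 e8

#0 dst[0x17+8] := {0x15,0x8e,0xf7,0xe8,0xeb,0xa1,0xc5,0x65}
#1 dst[0x1b+5] := {0xab,0x51,0x6a,0xed,0xb6}
#2 dst[0x14+6] := {0x8e,0xf7,0xe8,0xeb,0xa1,0xc5}
#3 dst[0x0b+6] := {0xfa,0xab,0x51,0x8e,0xf7,0xe8}
#4 dst[0x1e+2] := {0x65,0x11}
query mem[0x0d]=0x51, mem[0x0b]=0xfa, mem[0x03]=0xe8, mem[0x10]=0xe8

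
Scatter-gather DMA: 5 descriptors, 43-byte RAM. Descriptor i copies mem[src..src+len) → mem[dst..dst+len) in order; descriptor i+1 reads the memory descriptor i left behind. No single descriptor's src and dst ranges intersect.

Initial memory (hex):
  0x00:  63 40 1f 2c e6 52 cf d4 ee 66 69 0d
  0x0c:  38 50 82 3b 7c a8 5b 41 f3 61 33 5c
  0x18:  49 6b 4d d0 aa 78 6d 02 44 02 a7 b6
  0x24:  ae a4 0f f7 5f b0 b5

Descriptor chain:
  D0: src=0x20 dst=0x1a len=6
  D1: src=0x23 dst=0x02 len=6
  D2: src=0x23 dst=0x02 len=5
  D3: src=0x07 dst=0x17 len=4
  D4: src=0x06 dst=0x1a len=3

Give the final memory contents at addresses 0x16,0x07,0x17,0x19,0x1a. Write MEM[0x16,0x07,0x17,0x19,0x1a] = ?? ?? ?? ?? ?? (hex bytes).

MEM[0x16,0x07,0x17,0x19,0x1a] = 33 5f 5f 66 f7

#0 dst[0x1a+6] := {0x44,0x02,0xa7,0xb6,0xae,0xa4}
#1 dst[0x02+6] := {0xb6,0xae,0xa4,0x0f,0xf7,0x5f}
#2 dst[0x02+5] := {0xb6,0xae,0xa4,0x0f,0xf7}
#3 dst[0x17+4] := {0x5f,0xee,0x66,0x69}
#4 dst[0x1a+3] := {0xf7,0x5f,0xee}
query mem[0x16]=0x33, mem[0x07]=0x5f, mem[0x17]=0x5f, mem[0x19]=0x66, mem[0x1a]=0xf7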